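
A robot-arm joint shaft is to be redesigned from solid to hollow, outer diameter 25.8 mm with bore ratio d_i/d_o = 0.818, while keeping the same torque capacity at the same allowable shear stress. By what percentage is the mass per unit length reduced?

Equal τ_max and T ⇒ the solid shaft needs d_s³ = d_o³(1−k⁴), so d_s = 25.8·(1−0.818⁴)^(1/3) = 21.17 mm.
Area ratio A_h/A_s = d_o²(1−k²)/d_s² = (1−k²)/(1−k⁴)^(2/3) = 0.4915.
Mass saving = 1 − 0.4915 = 50.8 %.

50.8 %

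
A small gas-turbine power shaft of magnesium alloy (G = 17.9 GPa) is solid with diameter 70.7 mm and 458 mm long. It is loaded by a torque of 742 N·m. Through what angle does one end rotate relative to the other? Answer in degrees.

J = πd⁴/32 = π(0.0707)⁴/32 = 2.453×10^-6 m⁴.
θ = T·L/(G·J) = 742.0 × 0.458 / (17.9×10⁹ × 2.453×10^-6) = 7.740×10^-3 rad.

0.443°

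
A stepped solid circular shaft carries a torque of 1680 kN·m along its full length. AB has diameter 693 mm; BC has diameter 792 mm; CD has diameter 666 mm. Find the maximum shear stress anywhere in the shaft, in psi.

Under the same torque, τ_max = 16T/(πd³) is largest where d is smallest — segment CD (d = 666 mm).
τ_max = 16·1.680e6/(π·(0.666)³) = 2.896×10^7 Pa.

4200 psi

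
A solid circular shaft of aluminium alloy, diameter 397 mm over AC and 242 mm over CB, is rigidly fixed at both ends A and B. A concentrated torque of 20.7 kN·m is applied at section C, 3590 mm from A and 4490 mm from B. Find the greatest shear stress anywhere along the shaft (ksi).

Compatibility: T_A·a/J_AC = T_B·b/J_CB with T_A + T_B = T₀.
J_AC = 2.44×10^-3 m⁴, J_CB = 3.37×10^-4 m⁴, so T_A = T₀·(J_AC/a)/((J_AC/a)+(J_CB/b)) = 18640 N·m, T_B = 2058 N·m.
τ in each portion: τ_AC = 1.52×10^6 Pa, τ_CB = 7.40×10^5 Pa; maximum is in AC.
τ_max = T_AC·r/J = 18640·0.199/2.44×10^-3 = 1.517×10^6 Pa.

0.220 ksi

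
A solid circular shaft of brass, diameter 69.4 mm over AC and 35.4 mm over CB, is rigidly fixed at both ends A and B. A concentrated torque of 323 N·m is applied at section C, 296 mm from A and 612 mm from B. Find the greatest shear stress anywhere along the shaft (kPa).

Compatibility: T_A·a/J_AC = T_B·b/J_CB with T_A + T_B = T₀.
J_AC = 2.28×10^-6 m⁴, J_CB = 1.54×10^-7 m⁴, so T_A = T₀·(J_AC/a)/((J_AC/a)+(J_CB/b)) = 312.8 N·m, T_B = 10.24 N·m.
τ in each portion: τ_AC = 4.77×10^6 Pa, τ_CB = 1.18×10^6 Pa; maximum is in AC.
τ_max = T_AC·r/J = 312.8·0.0347/2.28×10^-6 = 4.765×10^6 Pa.

4770 kPa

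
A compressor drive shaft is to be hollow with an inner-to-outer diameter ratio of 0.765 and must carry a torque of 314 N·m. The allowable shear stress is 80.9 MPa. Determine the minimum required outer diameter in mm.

31.1 mm

For a hollow shaft with d_i/d_o = 0.765: τ_max = 16T/(π d_o³ (1−k⁴)), so d_o = [16T/(π τ_allow (1−k⁴))]^(1/3) = [16·314.0/(π·8.09×10^7·0.6575)]^(1/3) = 0.03109 m.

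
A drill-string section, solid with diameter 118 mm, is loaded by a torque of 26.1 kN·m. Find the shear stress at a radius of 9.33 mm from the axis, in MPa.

J = πd⁴/32 = π(0.118)⁴/32 = 1.903×10^-5 m⁴.
Shear stress varies linearly with radius: τ = T·r/J = 26100 × 0.00933 / 1.903×10^-5 = 1.279×10^7 Pa.

12.8 MPa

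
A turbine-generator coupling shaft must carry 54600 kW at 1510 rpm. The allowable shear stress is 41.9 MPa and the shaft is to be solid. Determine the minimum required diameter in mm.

ω = 2π·1510/60 = 158.1 rad/s, so T = P/ω = 54600×10³ / 158.1 = 345300 N·m.
For a solid shaft τ_max = 16T/(πd³), so d = (16T/(π τ_allow))^(1/3) = (16·345300/(π·4.19×10^7))^(1/3) = 0.3475 m.

348 mm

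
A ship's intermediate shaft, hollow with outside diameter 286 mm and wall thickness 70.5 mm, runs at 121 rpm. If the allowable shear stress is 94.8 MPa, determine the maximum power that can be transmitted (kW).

J = π(d_o⁴ − d_i⁴)/32 = π(0.286⁴ − 0.145⁴)/32 = 6.134×10^-4 m⁴.
T_max = τ_allow·J/r = 9.48×10^7 × 6.134×10^-4 / 0.143 = 406700 N·m.
ω = 2π·121/60 = 12.67 rad/s, so P_max = T_max·ω = 5.153×10^6 W.

5150 kW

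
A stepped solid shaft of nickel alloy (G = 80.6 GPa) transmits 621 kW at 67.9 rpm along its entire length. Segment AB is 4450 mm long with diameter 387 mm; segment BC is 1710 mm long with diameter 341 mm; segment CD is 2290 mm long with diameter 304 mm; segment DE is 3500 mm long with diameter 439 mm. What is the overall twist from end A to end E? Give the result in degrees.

0.435°

ω = 2π·67.9/60 = 7.110 rad/s, so T = P/ω = 621×10³ / 7.110 = 87340 N·m.
J_AB = π(0.387)⁴/32 = 2.20×10^-3 m⁴; J_BC = π(0.341)⁴/32 = 1.33×10^-3 m⁴; J_CD = π(0.304)⁴/32 = 8.38×10^-4 m⁴; J_DE = π(0.439)⁴/32 = 3.65×10^-3 m⁴.
θ = (T/G)·Σ L_i/J_i = (87340/80.6×10⁹)·(4.45/2.20×10^-3 + 1.71/1.33×10^-3 + 2.29/8.38×10^-4 + 3.50/3.65×10^-3) = 7.585×10^-3 rad.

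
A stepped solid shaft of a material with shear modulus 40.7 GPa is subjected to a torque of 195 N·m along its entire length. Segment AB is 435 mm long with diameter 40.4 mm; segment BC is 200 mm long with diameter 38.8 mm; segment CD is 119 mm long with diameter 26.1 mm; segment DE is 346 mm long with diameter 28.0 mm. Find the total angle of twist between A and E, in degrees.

J_AB = π(0.0404)⁴/32 = 2.62×10^-7 m⁴; J_BC = π(0.0388)⁴/32 = 2.22×10^-7 m⁴; J_CD = π(0.0261)⁴/32 = 4.56×10^-8 m⁴; J_DE = π(0.0280)⁴/32 = 6.03×10^-8 m⁴.
θ = (T/G)·Σ L_i/J_i = (195.0/40.7×10⁹)·(0.435/2.62×10^-7 + 0.200/2.22×10^-7 + 0.119/4.56×10^-8 + 0.346/6.03×10^-8) = 0.05226 rad.

2.99°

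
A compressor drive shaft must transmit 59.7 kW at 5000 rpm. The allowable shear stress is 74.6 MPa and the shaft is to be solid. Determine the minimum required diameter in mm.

ω = 2π·5000/60 = 523.6 rad/s, so T = P/ω = 59.7×10³ / 523.6 = 114.0 N·m.
For a solid shaft τ_max = 16T/(πd³), so d = (16T/(π τ_allow))^(1/3) = (16·114.0/(π·7.46×10^7))^(1/3) = 0.01982 m.

19.8 mm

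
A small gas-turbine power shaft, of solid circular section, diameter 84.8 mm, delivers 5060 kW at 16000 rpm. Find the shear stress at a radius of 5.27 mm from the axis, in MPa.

ω = 2π·16000/60 = 1676 rad/s, so T = P/ω = 5060×10³ / 1676 = 3020 N·m.
J = πd⁴/32 = π(0.0848)⁴/32 = 5.077×10^-6 m⁴.
Shear stress varies linearly with radius: τ = T·r/J = 3020 × 0.00527 / 5.077×10^-6 = 3.135×10^6 Pa.

3.13 MPa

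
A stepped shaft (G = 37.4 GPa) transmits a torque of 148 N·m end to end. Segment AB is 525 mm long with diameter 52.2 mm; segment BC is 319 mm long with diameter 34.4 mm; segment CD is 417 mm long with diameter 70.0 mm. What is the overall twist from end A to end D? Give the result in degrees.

J_AB = π(0.0522)⁴/32 = 7.29×10^-7 m⁴; J_BC = π(0.0344)⁴/32 = 1.37×10^-7 m⁴; J_CD = π(0.0700)⁴/32 = 2.36×10^-6 m⁴.
θ = (T/G)·Σ L_i/J_i = (148.0/37.4×10⁹)·(0.525/7.29×10^-7 + 0.319/1.37×10^-7 + 0.417/2.36×10^-6) = 0.01273 rad.

0.730°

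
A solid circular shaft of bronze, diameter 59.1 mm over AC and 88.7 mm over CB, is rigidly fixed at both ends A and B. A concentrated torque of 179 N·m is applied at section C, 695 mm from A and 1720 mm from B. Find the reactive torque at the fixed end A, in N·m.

58.7 N·m

Compatibility: T_A·a/J_AC = T_B·b/J_CB with T_A + T_B = T₀.
J_AC = 1.20×10^-6 m⁴, J_CB = 6.08×10^-6 m⁴, so T_A = T₀·(J_AC/a)/((J_AC/a)+(J_CB/b)) = 58.68 N·m, T_B = 120.3 N·m.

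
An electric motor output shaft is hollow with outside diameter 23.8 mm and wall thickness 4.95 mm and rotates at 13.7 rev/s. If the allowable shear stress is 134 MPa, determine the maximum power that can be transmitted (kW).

J = π(d_o⁴ − d_i⁴)/32 = π(0.0238⁴ − 0.0139⁴)/32 = 2.783×10^-8 m⁴.
T_max = τ_allow·J/r = 1.34×10^8 × 2.783×10^-8 / 0.0119 = 313.4 N·m.
ω = 2π·13.7 = 86.08 rad/s, so P_max = T_max·ω = 2.698×10^4 W.

27.0 kW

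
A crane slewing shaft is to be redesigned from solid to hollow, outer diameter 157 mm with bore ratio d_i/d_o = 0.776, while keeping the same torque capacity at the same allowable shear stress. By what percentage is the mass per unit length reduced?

46.3 %

Equal τ_max and T ⇒ the solid shaft needs d_s³ = d_o³(1−k⁴), so d_s = 157·(1−0.776⁴)^(1/3) = 135.1 mm.
Area ratio A_h/A_s = d_o²(1−k²)/d_s² = (1−k²)/(1−k⁴)^(2/3) = 0.5371.
Mass saving = 1 − 0.5371 = 46.3 %.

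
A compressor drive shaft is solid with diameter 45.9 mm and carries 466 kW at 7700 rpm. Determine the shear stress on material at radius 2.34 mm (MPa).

ω = 2π·7700/60 = 806.3 rad/s, so T = P/ω = 466×10³ / 806.3 = 577.9 N·m.
J = πd⁴/32 = π(0.0459)⁴/32 = 4.358×10^-7 m⁴.
Shear stress varies linearly with radius: τ = T·r/J = 577.9 × 0.00234 / 4.358×10^-7 = 3.103×10^6 Pa.

3.10 MPa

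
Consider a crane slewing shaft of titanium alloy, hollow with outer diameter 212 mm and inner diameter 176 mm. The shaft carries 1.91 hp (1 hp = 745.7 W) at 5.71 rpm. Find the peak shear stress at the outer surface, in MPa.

2.43 MPa

ω = 2π·5.71/60 = 0.5979 rad/s, so T = P/ω = 1.91×745.7 / 0.5979 = 2382 N·m.
J = π(d_o⁴ − d_i⁴)/32 = π(0.212⁴ − 0.176⁴)/32 = 1.041×10^-4 m⁴.
τ_max = T·r/J = 2382 × 0.106 / 1.041×10^-4 = 2.425×10^6 Pa.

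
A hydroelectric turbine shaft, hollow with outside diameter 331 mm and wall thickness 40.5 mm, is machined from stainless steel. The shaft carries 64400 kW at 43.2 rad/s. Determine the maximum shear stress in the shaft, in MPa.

310 MPa

ω = 43.2 rad/s, so T = P/ω = 64400×10³ / 43.20 = 1.491e6 N·m.
J = π(d_o⁴ − d_i⁴)/32 = π(0.331⁴ − 0.250⁴)/32 = 7.950×10^-4 m⁴.
τ_max = T·r/J = 1.491e6 × 0.166 / 7.950×10^-4 = 3.104×10^8 Pa.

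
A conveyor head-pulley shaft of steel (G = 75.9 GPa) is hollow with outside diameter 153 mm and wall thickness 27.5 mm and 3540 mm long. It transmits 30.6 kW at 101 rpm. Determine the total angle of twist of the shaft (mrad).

3.02 mrad

ω = 2π·101/60 = 10.58 rad/s, so T = P/ω = 30.6×10³ / 10.58 = 2893 N·m.
J = π(d_o⁴ − d_i⁴)/32 = π(0.153⁴ − 0.0980⁴)/32 = 4.474×10^-5 m⁴.
θ = T·L/(G·J) = 2893 × 3.54 / (75.9×10⁹ × 4.474×10^-5) = 3.016×10^-3 rad.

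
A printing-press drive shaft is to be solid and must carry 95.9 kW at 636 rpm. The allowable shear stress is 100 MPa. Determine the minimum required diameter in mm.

ω = 2π·636/60 = 66.60 rad/s, so T = P/ω = 95.9×10³ / 66.60 = 1440 N·m.
For a solid shaft τ_max = 16T/(πd³), so d = (16T/(π τ_allow))^(1/3) = (16·1440/(π·1.00×10^8))^(1/3) = 0.04186 m.

41.9 mm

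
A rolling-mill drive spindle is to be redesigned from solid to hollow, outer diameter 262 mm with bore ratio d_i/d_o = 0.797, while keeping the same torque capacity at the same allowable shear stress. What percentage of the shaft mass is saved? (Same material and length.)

48.5 %

Equal τ_max and T ⇒ the solid shaft needs d_s³ = d_o³(1−k⁴), so d_s = 262·(1−0.797⁴)^(1/3) = 220.6 mm.
Area ratio A_h/A_s = d_o²(1−k²)/d_s² = (1−k²)/(1−k⁴)^(2/3) = 0.5148.
Mass saving = 1 − 0.5148 = 48.5 %.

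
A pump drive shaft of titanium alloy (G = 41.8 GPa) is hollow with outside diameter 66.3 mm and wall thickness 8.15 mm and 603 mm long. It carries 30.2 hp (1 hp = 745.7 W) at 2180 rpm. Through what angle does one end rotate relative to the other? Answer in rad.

ω = 2π·2180/60 = 228.3 rad/s, so T = P/ω = 30.2×745.7 / 228.3 = 98.65 N·m.
J = π(d_o⁴ − d_i⁴)/32 = π(0.0663⁴ − 0.0500⁴)/32 = 1.283×10^-6 m⁴.
θ = T·L/(G·J) = 98.65 × 0.603 / (41.8×10⁹ × 1.283×10^-6) = 1.109×10^-3 rad.

0.00111 rad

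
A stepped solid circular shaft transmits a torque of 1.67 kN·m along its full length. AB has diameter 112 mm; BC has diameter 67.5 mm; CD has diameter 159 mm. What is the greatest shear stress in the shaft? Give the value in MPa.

Under the same torque, τ_max = 16T/(πd³) is largest where d is smallest — segment BC (d = 67.5 mm).
τ_max = 16·1670/(π·(0.0675)³) = 2.766×10^7 Pa.

27.7 MPa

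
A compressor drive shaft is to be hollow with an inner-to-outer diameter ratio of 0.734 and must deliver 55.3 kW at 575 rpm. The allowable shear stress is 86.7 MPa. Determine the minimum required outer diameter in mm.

ω = 2π·575/60 = 60.21 rad/s, so T = P/ω = 55.3×10³ / 60.21 = 918.4 N·m.
For a hollow shaft with d_i/d_o = 0.734: τ_max = 16T/(π d_o³ (1−k⁴)), so d_o = [16T/(π τ_allow (1−k⁴))]^(1/3) = [16·918.4/(π·8.67×10^7·0.7097)]^(1/3) = 0.04236 m.

42.4 mm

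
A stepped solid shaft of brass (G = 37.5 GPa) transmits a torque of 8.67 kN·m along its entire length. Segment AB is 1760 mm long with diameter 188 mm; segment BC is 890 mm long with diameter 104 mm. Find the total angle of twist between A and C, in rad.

0.0212 rad

J_AB = π(0.188)⁴/32 = 1.23×10^-4 m⁴; J_BC = π(0.104)⁴/32 = 1.15×10^-5 m⁴.
θ = (T/G)·Σ L_i/J_i = (8670/37.5×10⁹)·(1.76/1.23×10^-4 + 0.890/1.15×10^-5) = 0.02123 rad.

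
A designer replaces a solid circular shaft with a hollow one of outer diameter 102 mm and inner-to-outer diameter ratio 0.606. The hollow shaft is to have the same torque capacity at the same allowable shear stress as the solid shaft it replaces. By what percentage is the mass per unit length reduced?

Equal τ_max and T ⇒ the solid shaft needs d_s³ = d_o³(1−k⁴), so d_s = 102·(1−0.606⁴)^(1/3) = 97.19 mm.
Area ratio A_h/A_s = d_o²(1−k²)/d_s² = (1−k²)/(1−k⁴)^(2/3) = 0.6969.
Mass saving = 1 − 0.6969 = 30.3 %.

30.3 %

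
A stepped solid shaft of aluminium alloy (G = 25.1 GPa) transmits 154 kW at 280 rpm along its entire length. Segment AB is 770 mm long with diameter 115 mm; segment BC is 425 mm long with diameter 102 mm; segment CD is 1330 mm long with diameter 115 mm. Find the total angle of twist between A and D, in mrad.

34.0 mrad

ω = 2π·280/60 = 29.32 rad/s, so T = P/ω = 154×10³ / 29.32 = 5252 N·m.
J_AB = π(0.115)⁴/32 = 1.72×10^-5 m⁴; J_BC = π(0.102)⁴/32 = 1.06×10^-5 m⁴; J_CD = π(0.115)⁴/32 = 1.72×10^-5 m⁴.
θ = (T/G)·Σ L_i/J_i = (5252/25.1×10⁹)·(0.770/1.72×10^-5 + 0.425/1.06×10^-5 + 1.33/1.72×10^-5) = 0.03396 rad.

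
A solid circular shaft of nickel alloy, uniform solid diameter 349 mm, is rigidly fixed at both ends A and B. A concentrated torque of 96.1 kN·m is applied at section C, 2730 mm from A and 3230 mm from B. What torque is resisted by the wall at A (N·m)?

With uniform GJ and both ends fixed, compatibility θ_AC = θ_CB gives T_A·a = T_B·b, together with T_A + T_B = T₀.
T_A = T₀·b/(a+b) = 96100·3230/5960 = 52080 N·m; T_B = 44020 N·m.

52100 N·m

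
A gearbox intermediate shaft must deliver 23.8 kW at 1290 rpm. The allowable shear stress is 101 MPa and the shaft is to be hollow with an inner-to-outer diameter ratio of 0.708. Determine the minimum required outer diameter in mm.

22.8 mm

ω = 2π·1290/60 = 135.1 rad/s, so T = P/ω = 23.8×10³ / 135.1 = 176.2 N·m.
For a hollow shaft with d_i/d_o = 0.708: τ_max = 16T/(π d_o³ (1−k⁴)), so d_o = [16T/(π τ_allow (1−k⁴))]^(1/3) = [16·176.2/(π·1.01×10^8·0.7487)]^(1/3) = 0.02281 m.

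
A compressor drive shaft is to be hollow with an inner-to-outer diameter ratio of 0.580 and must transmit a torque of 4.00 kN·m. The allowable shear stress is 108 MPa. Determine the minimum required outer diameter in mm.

59.7 mm

For a hollow shaft with d_i/d_o = 0.580: τ_max = 16T/(π d_o³ (1−k⁴)), so d_o = [16T/(π τ_allow (1−k⁴))]^(1/3) = [16·4000/(π·1.08×10^8·0.8868)]^(1/3) = 0.05969 m.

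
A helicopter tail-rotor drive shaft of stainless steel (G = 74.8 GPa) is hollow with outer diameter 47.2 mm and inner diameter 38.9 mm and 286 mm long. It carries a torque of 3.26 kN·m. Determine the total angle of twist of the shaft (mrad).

J = π(d_o⁴ − d_i⁴)/32 = π(0.0472⁴ − 0.0389⁴)/32 = 2.625×10^-7 m⁴.
θ = T·L/(G·J) = 3260 × 0.286 / (74.8×10⁹ × 2.625×10^-7) = 0.04749 rad.

47.5 mrad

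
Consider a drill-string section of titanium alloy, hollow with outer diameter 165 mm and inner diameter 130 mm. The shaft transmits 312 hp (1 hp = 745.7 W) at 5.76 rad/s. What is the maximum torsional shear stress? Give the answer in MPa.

ω = 5.76 rad/s, so T = P/ω = 312×745.7 / 5.760 = 40390 N·m.
J = π(d_o⁴ − d_i⁴)/32 = π(0.165⁴ − 0.130⁴)/32 = 4.473×10^-5 m⁴.
τ_max = T·r/J = 40390 × 0.0825 / 4.473×10^-5 = 7.450×10^7 Pa.

74.5 MPa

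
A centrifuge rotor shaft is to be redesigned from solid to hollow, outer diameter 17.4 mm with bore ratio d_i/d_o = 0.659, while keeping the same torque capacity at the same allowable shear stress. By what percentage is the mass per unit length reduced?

Equal τ_max and T ⇒ the solid shaft needs d_s³ = d_o³(1−k⁴), so d_s = 17.4·(1−0.659⁴)^(1/3) = 16.23 mm.
Area ratio A_h/A_s = d_o²(1−k²)/d_s² = (1−k²)/(1−k⁴)^(2/3) = 0.6503.
Mass saving = 1 − 0.6503 = 35.0 %.

35.0 %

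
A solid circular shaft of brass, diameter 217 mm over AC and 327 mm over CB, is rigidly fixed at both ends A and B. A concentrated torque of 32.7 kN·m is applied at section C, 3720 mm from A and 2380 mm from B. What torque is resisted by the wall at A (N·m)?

3610 N·m

Compatibility: T_A·a/J_AC = T_B·b/J_CB with T_A + T_B = T₀.
J_AC = 2.18×10^-4 m⁴, J_CB = 1.12×10^-3 m⁴, so T_A = T₀·(J_AC/a)/((J_AC/a)+(J_CB/b)) = 3609 N·m, T_B = 29090 N·m.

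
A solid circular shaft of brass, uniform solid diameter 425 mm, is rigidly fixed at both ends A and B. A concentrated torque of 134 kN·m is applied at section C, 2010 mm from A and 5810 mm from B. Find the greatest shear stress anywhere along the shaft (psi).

958 psi

With uniform GJ and both ends fixed, compatibility θ_AC = θ_CB gives T_A·a = T_B·b, together with T_A + T_B = T₀.
T_A = T₀·b/(a+b) = 134000·5810/7820 = 99560 N·m; T_B = 34440 N·m.
τ in each portion: τ_AC = 6.61×10^6 Pa, τ_CB = 2.29×10^6 Pa; maximum is in AC.
τ_max = T_AC·r/J = 99560·0.212/3.20×10^-3 = 6.605×10^6 Pa.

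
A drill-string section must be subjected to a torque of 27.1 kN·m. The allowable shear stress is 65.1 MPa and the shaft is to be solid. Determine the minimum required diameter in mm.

For a solid shaft τ_max = 16T/(πd³), so d = (16T/(π τ_allow))^(1/3) = (16·27100/(π·6.51×10^7))^(1/3) = 0.1285 m.

128 mm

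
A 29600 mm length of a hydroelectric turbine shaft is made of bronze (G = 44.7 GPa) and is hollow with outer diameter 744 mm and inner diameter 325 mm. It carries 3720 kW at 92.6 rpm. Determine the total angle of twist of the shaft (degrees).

0.502°

ω = 2π·92.6/60 = 9.697 rad/s, so T = P/ω = 3720×10³ / 9.697 = 383600 N·m.
J = π(d_o⁴ − d_i⁴)/32 = π(0.744⁴ − 0.325⁴)/32 = 0.02899 m⁴.
θ = T·L/(G·J) = 383600 × 29.6 / (44.7×10⁹ × 0.02899) = 8.764×10^-3 rad.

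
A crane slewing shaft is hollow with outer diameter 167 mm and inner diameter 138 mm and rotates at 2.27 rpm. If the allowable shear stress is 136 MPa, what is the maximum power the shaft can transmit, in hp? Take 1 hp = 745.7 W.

21.2 hp

J = π(d_o⁴ − d_i⁴)/32 = π(0.167⁴ − 0.138⁴)/32 = 4.075×10^-5 m⁴.
T_max = τ_allow·J/r = 1.36×10^8 × 4.075×10^-5 / 0.0835 = 66380 N·m.
ω = 2π·2.27/60 = 0.2377 rad/s, so P_max = T_max·ω = 1.578×10^4 W.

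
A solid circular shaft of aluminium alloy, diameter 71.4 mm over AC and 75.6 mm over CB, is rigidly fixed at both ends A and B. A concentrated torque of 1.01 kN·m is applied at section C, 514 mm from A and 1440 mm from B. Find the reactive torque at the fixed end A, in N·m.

Compatibility: T_A·a/J_AC = T_B·b/J_CB with T_A + T_B = T₀.
J_AC = 2.55×10^-6 m⁴, J_CB = 3.21×10^-6 m⁴, so T_A = T₀·(J_AC/a)/((J_AC/a)+(J_CB/b)) = 697.2 N·m, T_B = 312.8 N·m.

697 N·m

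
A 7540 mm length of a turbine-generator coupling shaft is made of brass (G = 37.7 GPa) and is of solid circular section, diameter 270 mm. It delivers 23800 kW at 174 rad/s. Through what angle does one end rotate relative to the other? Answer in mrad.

ω = 174 rad/s, so T = P/ω = 23800×10³ / 174.0 = 136800 N·m.
J = πd⁴/32 = π(0.270)⁴/32 = 5.217×10^-4 m⁴.
θ = T·L/(G·J) = 136800 × 7.54 / (37.7×10⁹ × 5.217×10^-4) = 0.05243 rad.

52.4 mrad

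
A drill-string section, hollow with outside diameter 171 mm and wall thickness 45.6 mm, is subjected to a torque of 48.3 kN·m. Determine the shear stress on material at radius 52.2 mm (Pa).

J = π(d_o⁴ − d_i⁴)/32 = π(0.171⁴ − 0.0798⁴)/32 = 7.996×10^-5 m⁴.
Shear stress varies linearly with radius: τ = T·r/J = 48300 × 0.0522 / 7.996×10^-5 = 3.153×10^7 Pa.

3.15e7 Pa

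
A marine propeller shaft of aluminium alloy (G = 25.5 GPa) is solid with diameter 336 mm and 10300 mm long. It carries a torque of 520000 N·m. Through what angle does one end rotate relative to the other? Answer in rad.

0.168 rad

J = πd⁴/32 = π(0.336)⁴/32 = 1.251×10^-3 m⁴.
θ = T·L/(G·J) = 520000 × 10.3 / (25.5×10⁹ × 1.251×10^-3) = 0.1679 rad.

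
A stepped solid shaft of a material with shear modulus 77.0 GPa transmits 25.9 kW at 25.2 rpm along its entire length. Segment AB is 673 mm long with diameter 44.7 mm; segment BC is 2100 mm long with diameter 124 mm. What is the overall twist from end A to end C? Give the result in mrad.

ω = 2π·25.2/60 = 2.639 rad/s, so T = P/ω = 25.9×10³ / 2.639 = 9815 N·m.
J_AB = π(0.0447)⁴/32 = 3.92×10^-7 m⁴; J_BC = π(0.124)⁴/32 = 2.32×10^-5 m⁴.
θ = (T/G)·Σ L_i/J_i = (9815/77.0×10⁹)·(0.673/3.92×10^-7 + 2.10/2.32×10^-5) = 0.2304 rad.

230 mrad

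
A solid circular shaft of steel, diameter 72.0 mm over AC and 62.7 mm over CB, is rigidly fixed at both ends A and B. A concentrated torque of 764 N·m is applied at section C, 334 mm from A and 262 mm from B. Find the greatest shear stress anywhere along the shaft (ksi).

Compatibility: T_A·a/J_AC = T_B·b/J_CB with T_A + T_B = T₀.
J_AC = 2.64×10^-6 m⁴, J_CB = 1.52×10^-6 m⁴, so T_A = T₀·(J_AC/a)/((J_AC/a)+(J_CB/b)) = 440.8 N·m, T_B = 323.2 N·m.
τ in each portion: τ_AC = 6.01×10^6 Pa, τ_CB = 6.68×10^6 Pa; maximum is in CB.
τ_max = T_CB·r/J = 323.2·0.0314/1.52×10^-6 = 6.677×10^6 Pa.

0.968 ksi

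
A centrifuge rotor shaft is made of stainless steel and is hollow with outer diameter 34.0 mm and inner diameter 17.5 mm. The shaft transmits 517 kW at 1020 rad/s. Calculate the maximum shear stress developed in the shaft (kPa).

ω = 1020 rad/s, so T = P/ω = 517×10³ / 1020 = 506.9 N·m.
J = π(d_o⁴ − d_i⁴)/32 = π(0.0340⁴ − 0.0175⁴)/32 = 1.220×10^-7 m⁴.
τ_max = T·r/J = 506.9 × 0.0170 / 1.220×10^-7 = 7.064×10^7 Pa.

70600 kPa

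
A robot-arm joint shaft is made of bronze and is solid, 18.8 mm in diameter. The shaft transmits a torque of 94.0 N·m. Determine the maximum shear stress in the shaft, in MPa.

J = πd⁴/32 = π(0.0188)⁴/32 = 1.226×10^-8 m⁴.
τ_max = T·r/J = 94.00 × 0.00940 / 1.226×10^-8 = 7.205×10^7 Pa.

72.0 MPa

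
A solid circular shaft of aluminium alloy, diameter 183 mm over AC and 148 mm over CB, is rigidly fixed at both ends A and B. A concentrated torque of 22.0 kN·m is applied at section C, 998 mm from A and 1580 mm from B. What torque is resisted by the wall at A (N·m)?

17300 N·m

Compatibility: T_A·a/J_AC = T_B·b/J_CB with T_A + T_B = T₀.
J_AC = 1.10×10^-4 m⁴, J_CB = 4.71×10^-5 m⁴, so T_A = T₀·(J_AC/a)/((J_AC/a)+(J_CB/b)) = 17320 N·m, T_B = 4680 N·m.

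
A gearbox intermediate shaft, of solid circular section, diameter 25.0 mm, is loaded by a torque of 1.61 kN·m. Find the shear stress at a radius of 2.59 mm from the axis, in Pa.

1.09e8 Pa

J = πd⁴/32 = π(0.0250)⁴/32 = 3.835×10^-8 m⁴.
Shear stress varies linearly with radius: τ = T·r/J = 1610 × 0.00259 / 3.835×10^-8 = 1.087×10^8 Pa.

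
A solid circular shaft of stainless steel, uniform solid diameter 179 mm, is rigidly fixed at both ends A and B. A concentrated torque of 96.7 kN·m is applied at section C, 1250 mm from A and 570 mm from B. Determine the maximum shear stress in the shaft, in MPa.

59.0 MPa

With uniform GJ and both ends fixed, compatibility θ_AC = θ_CB gives T_A·a = T_B·b, together with T_A + T_B = T₀.
T_A = T₀·b/(a+b) = 96700·570/1820 = 30290 N·m; T_B = 66410 N·m.
τ in each portion: τ_AC = 2.69×10^7 Pa, τ_CB = 5.90×10^7 Pa; maximum is in CB.
τ_max = T_CB·r/J = 66410·0.0895/1.01×10^-4 = 5.898×10^7 Pa.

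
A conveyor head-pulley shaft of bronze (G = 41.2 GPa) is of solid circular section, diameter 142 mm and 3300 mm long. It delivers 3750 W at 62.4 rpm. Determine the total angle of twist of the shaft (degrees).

0.0660°

ω = 2π·62.4/60 = 6.535 rad/s, so T = P/ω = 3750 / 6.535 = 573.9 N·m.
J = πd⁴/32 = π(0.142)⁴/32 = 3.992×10^-5 m⁴.
θ = T·L/(G·J) = 573.9 × 3.30 / (41.2×10⁹ × 3.992×10^-5) = 1.152×10^-3 rad.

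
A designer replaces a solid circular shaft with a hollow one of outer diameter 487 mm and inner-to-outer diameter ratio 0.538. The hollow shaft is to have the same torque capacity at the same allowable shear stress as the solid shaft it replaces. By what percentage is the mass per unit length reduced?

24.7 %

Equal τ_max and T ⇒ the solid shaft needs d_s³ = d_o³(1−k⁴), so d_s = 487·(1−0.538⁴)^(1/3) = 473.0 mm.
Area ratio A_h/A_s = d_o²(1−k²)/d_s² = (1−k²)/(1−k⁴)^(2/3) = 0.7532.
Mass saving = 1 − 0.7532 = 24.7 %.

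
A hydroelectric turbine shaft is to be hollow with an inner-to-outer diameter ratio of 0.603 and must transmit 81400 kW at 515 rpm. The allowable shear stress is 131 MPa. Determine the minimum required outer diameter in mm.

ω = 2π·515/60 = 53.93 rad/s, so T = P/ω = 81400×10³ / 53.93 = 1.509e6 N·m.
For a hollow shaft with d_i/d_o = 0.603: τ_max = 16T/(π d_o³ (1−k⁴)), so d_o = [16T/(π τ_allow (1−k⁴))]^(1/3) = [16·1.509e6/(π·1.31×10^8·0.8678)]^(1/3) = 0.4074 m.

407 mm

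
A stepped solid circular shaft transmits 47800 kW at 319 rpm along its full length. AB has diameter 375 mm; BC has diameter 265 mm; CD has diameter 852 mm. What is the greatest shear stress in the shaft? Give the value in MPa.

ω = 2π·319/60 = 33.41 rad/s, so T = P/ω = 47800×10³ / 33.41 = 1.431e6 N·m.
Under the same torque, τ_max = 16T/(πd³) is largest where d is smallest — segment BC (d = 265 mm).
τ_max = 16·1.431e6/(π·(0.265)³) = 3.916×10^8 Pa.

392 MPa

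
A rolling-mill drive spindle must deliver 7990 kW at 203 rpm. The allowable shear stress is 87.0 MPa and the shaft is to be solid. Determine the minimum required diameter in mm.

280 mm

ω = 2π·203/60 = 21.26 rad/s, so T = P/ω = 7990×10³ / 21.26 = 375900 N·m.
For a solid shaft τ_max = 16T/(πd³), so d = (16T/(π τ_allow))^(1/3) = (16·375900/(π·8.70×10^7))^(1/3) = 0.2802 m.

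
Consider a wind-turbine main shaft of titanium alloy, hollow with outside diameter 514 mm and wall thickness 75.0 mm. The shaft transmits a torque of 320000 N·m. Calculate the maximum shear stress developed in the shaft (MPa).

J = π(d_o⁴ − d_i⁴)/32 = π(0.514⁴ − 0.364⁴)/32 = 5.129×10^-3 m⁴.
τ_max = T·r/J = 320000 × 0.257 / 5.129×10^-3 = 1.603×10^7 Pa.

16.0 MPa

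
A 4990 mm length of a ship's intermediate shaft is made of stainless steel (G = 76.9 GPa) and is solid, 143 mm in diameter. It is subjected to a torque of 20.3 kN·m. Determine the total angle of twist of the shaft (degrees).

1.84°

J = πd⁴/32 = π(0.143)⁴/32 = 4.105×10^-5 m⁴.
θ = T·L/(G·J) = 20300 × 4.99 / (76.9×10⁹ × 4.105×10^-5) = 0.03209 rad.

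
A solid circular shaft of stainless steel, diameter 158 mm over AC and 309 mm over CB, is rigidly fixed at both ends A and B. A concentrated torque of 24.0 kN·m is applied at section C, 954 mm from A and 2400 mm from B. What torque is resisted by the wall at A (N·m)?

Compatibility: T_A·a/J_AC = T_B·b/J_CB with T_A + T_B = T₀.
J_AC = 6.12×10^-5 m⁴, J_CB = 8.95×10^-4 m⁴, so T_A = T₀·(J_AC/a)/((J_AC/a)+(J_CB/b)) = 3522 N·m, T_B = 20480 N·m.

3520 N·m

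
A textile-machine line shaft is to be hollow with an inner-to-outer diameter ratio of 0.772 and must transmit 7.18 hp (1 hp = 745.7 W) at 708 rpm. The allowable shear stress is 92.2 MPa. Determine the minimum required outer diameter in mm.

18.4 mm

ω = 2π·708/60 = 74.14 rad/s, so T = P/ω = 7.18×745.7 / 74.14 = 72.21 N·m.
For a hollow shaft with d_i/d_o = 0.772: τ_max = 16T/(π d_o³ (1−k⁴)), so d_o = [16T/(π τ_allow (1−k⁴))]^(1/3) = [16·72.21/(π·9.22×10^7·0.6448)]^(1/3) = 0.01836 m.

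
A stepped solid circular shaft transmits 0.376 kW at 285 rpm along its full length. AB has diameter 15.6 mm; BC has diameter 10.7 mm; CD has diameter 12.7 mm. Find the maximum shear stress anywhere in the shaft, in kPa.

52400 kPa

ω = 2π·285/60 = 29.85 rad/s, so T = P/ω = 0.376×10³ / 29.85 = 12.60 N·m.
Under the same torque, τ_max = 16T/(πd³) is largest where d is smallest — segment BC (d = 10.7 mm).
τ_max = 16·12.60/(π·(0.0107)³) = 5.238×10^7 Pa.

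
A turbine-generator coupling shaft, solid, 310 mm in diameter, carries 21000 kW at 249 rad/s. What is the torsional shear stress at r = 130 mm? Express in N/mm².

ω = 249 rad/s, so T = P/ω = 21000×10³ / 249.0 = 84340 N·m.
J = πd⁴/32 = π(0.310)⁴/32 = 9.067×10^-4 m⁴.
Shear stress varies linearly with radius: τ = T·r/J = 84340 × 0.130 / 9.067×10^-4 = 1.209×10^7 Pa.

12.1 N/mm²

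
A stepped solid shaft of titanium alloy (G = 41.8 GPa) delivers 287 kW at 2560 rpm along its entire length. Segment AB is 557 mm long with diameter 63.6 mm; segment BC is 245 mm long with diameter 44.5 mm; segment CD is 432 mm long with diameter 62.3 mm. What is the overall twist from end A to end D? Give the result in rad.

0.0327 rad

ω = 2π·2560/60 = 268.1 rad/s, so T = P/ω = 287×10³ / 268.1 = 1071 N·m.
J_AB = π(0.0636)⁴/32 = 1.61×10^-6 m⁴; J_BC = π(0.0445)⁴/32 = 3.85×10^-7 m⁴; J_CD = π(0.0623)⁴/32 = 1.48×10^-6 m⁴.
θ = (T/G)·Σ L_i/J_i = (1071/41.8×10⁹)·(0.557/1.61×10^-6 + 0.245/3.85×10^-7 + 0.432/1.48×10^-6) = 0.03266 rad.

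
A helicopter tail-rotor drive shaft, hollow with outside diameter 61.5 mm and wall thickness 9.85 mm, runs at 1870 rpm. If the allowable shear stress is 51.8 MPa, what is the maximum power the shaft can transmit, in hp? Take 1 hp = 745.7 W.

J = π(d_o⁴ − d_i⁴)/32 = π(0.0615⁴ − 0.0418⁴)/32 = 1.105×10^-6 m⁴.
T_max = τ_allow·J/r = 5.18×10^7 × 1.105×10^-6 / 0.0307 = 1861 N·m.
ω = 2π·1870/60 = 195.8 rad/s, so P_max = T_max·ω = 3.644×10^5 W.

489 hp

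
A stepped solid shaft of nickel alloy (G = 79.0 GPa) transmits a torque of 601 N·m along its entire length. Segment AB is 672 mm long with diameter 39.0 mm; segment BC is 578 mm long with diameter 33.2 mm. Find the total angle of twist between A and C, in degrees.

3.40°

J_AB = π(0.0390)⁴/32 = 2.27×10^-7 m⁴; J_BC = π(0.0332)⁴/32 = 1.19×10^-7 m⁴.
θ = (T/G)·Σ L_i/J_i = (601.0/79.0×10⁹)·(0.672/2.27×10^-7 + 0.578/1.19×10^-7) = 0.05937 rad.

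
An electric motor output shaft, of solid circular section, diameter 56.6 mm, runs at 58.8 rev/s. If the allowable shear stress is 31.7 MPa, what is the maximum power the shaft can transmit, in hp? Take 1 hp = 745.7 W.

J = πd⁴/32 = π(0.0566)⁴/32 = 1.008×10^-6 m⁴.
T_max = τ_allow·J/r = 3.17×10^7 × 1.008×10^-6 / 0.0283 = 1129 N·m.
ω = 2π·58.8 = 369.5 rad/s, so P_max = T_max·ω = 4.170×10^5 W.

559 hp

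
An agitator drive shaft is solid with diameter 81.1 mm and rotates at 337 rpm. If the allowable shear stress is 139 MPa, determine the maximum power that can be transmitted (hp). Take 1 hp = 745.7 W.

689 hp

J = πd⁴/32 = π(0.0811)⁴/32 = 4.247×10^-6 m⁴.
T_max = τ_allow·J/r = 1.39×10^8 × 4.247×10^-6 / 0.0405 = 14560 N·m.
ω = 2π·337/60 = 35.29 rad/s, so P_max = T_max·ω = 5.138×10^5 W.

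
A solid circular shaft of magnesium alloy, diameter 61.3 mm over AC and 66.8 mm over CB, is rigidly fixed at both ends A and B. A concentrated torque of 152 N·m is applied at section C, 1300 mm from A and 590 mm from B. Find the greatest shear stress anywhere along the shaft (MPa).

Compatibility: T_A·a/J_AC = T_B·b/J_CB with T_A + T_B = T₀.
J_AC = 1.39×10^-6 m⁴, J_CB = 1.95×10^-6 m⁴, so T_A = T₀·(J_AC/a)/((J_AC/a)+(J_CB/b)) = 37.01 N·m, T_B = 115.0 N·m.
τ in each portion: τ_AC = 8.18×10^5 Pa, τ_CB = 1.96×10^6 Pa; maximum is in CB.
τ_max = T_CB·r/J = 115.0·0.0334/1.95×10^-6 = 1.965×10^6 Pa.

1.96 MPa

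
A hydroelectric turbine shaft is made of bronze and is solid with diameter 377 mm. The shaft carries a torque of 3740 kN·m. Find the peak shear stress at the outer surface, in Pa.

J = πd⁴/32 = π(0.377)⁴/32 = 1.983×10^-3 m⁴.
τ_max = T·r/J = 3.740e6 × 0.189 / 1.983×10^-3 = 3.555×10^8 Pa.

3.55e8 Pa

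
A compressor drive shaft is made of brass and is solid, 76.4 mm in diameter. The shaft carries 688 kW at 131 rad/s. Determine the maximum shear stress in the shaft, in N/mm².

60.0 N/mm²

ω = 131 rad/s, so T = P/ω = 688×10³ / 131.0 = 5252 N·m.
J = πd⁴/32 = π(0.0764)⁴/32 = 3.345×10^-6 m⁴.
τ_max = T·r/J = 5252 × 0.0382 / 3.345×10^-6 = 5.998×10^7 Pa.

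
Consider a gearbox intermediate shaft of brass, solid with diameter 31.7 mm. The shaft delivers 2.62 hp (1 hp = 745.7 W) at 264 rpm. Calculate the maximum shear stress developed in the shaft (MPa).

ω = 2π·264/60 = 27.65 rad/s, so T = P/ω = 2.62×745.7 / 27.65 = 70.67 N·m.
J = πd⁴/32 = π(0.0317)⁴/32 = 9.914×10^-8 m⁴.
τ_max = T·r/J = 70.67 × 0.0158 / 9.914×10^-8 = 1.130×10^7 Pa.

11.3 MPa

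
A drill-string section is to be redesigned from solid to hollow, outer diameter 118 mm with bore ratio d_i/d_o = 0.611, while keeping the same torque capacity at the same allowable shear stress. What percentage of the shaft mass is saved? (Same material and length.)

30.7 %

Equal τ_max and T ⇒ the solid shaft needs d_s³ = d_o³(1−k⁴), so d_s = 118·(1−0.611⁴)^(1/3) = 112.2 mm.
Area ratio A_h/A_s = d_o²(1−k²)/d_s² = (1−k²)/(1−k⁴)^(2/3) = 0.6926.
Mass saving = 1 − 0.6926 = 30.7 %.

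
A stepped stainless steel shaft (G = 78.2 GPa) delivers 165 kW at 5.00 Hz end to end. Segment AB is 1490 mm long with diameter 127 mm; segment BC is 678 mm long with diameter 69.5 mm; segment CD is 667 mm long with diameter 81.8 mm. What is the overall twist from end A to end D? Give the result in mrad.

34.0 mrad

ω = 2π·5.00 = 31.42 rad/s, so T = P/ω = 165×10³ / 31.42 = 5252 N·m.
J_AB = π(0.127)⁴/32 = 2.55×10^-5 m⁴; J_BC = π(0.0695)⁴/32 = 2.29×10^-6 m⁴; J_CD = π(0.0818)⁴/32 = 4.40×10^-6 m⁴.
θ = (T/G)·Σ L_i/J_i = (5252/78.2×10⁹)·(1.49/2.55×10^-5 + 0.678/2.29×10^-6 + 0.667/4.40×10^-6) = 0.03399 rad.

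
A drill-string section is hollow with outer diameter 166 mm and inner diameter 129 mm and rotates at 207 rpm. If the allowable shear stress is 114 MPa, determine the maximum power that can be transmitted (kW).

J = π(d_o⁴ − d_i⁴)/32 = π(0.166⁴ − 0.129⁴)/32 = 4.736×10^-5 m⁴.
T_max = τ_allow·J/r = 1.14×10^8 × 4.736×10^-5 / 0.0830 = 65050 N·m.
ω = 2π·207/60 = 21.68 rad/s, so P_max = T_max·ω = 1.410×10^6 W.

1410 kW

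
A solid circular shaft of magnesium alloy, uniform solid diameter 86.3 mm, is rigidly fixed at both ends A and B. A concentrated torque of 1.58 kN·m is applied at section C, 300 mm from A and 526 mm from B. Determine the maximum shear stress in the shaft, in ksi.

With uniform GJ and both ends fixed, compatibility θ_AC = θ_CB gives T_A·a = T_B·b, together with T_A + T_B = T₀.
T_A = T₀·b/(a+b) = 1580·526/826.0 = 1006 N·m; T_B = 573.8 N·m.
τ in each portion: τ_AC = 7.97×10^6 Pa, τ_CB = 4.55×10^6 Pa; maximum is in AC.
τ_max = T_AC·r/J = 1006·0.0432/5.45×10^-6 = 7.973×10^6 Pa.

1.16 ksi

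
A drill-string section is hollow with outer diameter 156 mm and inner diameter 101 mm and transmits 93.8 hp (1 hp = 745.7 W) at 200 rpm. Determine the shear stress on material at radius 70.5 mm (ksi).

ω = 2π·200/60 = 20.94 rad/s, so T = P/ω = 93.8×745.7 / 20.94 = 3340 N·m.
J = π(d_o⁴ − d_i⁴)/32 = π(0.156⁴ − 0.101⁴)/32 = 4.793×10^-5 m⁴.
Shear stress varies linearly with radius: τ = T·r/J = 3340 × 0.0705 / 4.793×10^-5 = 4.913×10^6 Pa.

0.713 ksi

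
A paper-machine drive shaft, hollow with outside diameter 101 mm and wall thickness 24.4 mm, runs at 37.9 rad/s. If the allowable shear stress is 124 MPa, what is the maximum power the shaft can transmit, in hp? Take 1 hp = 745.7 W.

1180 hp

J = π(d_o⁴ − d_i⁴)/32 = π(0.101⁴ − 0.0522⁴)/32 = 9.487×10^-6 m⁴.
T_max = τ_allow·J/r = 1.24×10^8 × 9.487×10^-6 / 0.0505 = 23300 N·m.
ω = 37.9 rad/s, so P_max = T_max·ω = 8.829×10^5 W.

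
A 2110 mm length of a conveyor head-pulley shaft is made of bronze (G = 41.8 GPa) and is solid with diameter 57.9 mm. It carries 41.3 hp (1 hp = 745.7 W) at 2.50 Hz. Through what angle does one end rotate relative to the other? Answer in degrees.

ω = 2π·2.50 = 15.71 rad/s, so T = P/ω = 41.3×745.7 / 15.71 = 1961 N·m.
J = πd⁴/32 = π(0.0579)⁴/32 = 1.103×10^-6 m⁴.
θ = T·L/(G·J) = 1961 × 2.11 / (41.8×10⁹ × 1.103×10^-6) = 0.08970 rad.

5.14°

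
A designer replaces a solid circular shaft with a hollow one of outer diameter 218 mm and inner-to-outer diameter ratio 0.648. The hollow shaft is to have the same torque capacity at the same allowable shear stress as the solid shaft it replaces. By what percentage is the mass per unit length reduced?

Equal τ_max and T ⇒ the solid shaft needs d_s³ = d_o³(1−k⁴), so d_s = 218·(1−0.648⁴)^(1/3) = 204.4 mm.
Area ratio A_h/A_s = d_o²(1−k²)/d_s² = (1−k²)/(1−k⁴)^(2/3) = 0.6602.
Mass saving = 1 − 0.6602 = 34.0 %.

34.0 %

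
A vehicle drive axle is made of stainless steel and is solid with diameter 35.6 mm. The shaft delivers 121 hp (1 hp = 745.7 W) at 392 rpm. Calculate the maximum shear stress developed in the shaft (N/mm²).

ω = 2π·392/60 = 41.05 rad/s, so T = P/ω = 121×745.7 / 41.05 = 2198 N·m.
J = πd⁴/32 = π(0.0356)⁴/32 = 1.577×10^-7 m⁴.
τ_max = T·r/J = 2198 × 0.0178 / 1.577×10^-7 = 2.481×10^8 Pa.

248 N/mm²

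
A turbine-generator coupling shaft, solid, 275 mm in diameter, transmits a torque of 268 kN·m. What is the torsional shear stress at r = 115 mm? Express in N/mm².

54.9 N/mm²

J = πd⁴/32 = π(0.275)⁴/32 = 5.615×10^-4 m⁴.
Shear stress varies linearly with radius: τ = T·r/J = 268000 × 0.115 / 5.615×10^-4 = 5.489×10^7 Pa.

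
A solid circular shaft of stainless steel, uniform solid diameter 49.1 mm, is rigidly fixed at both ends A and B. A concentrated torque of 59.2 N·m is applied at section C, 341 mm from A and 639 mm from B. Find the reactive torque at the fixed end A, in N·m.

With uniform GJ and both ends fixed, compatibility θ_AC = θ_CB gives T_A·a = T_B·b, together with T_A + T_B = T₀.
T_A = T₀·b/(a+b) = 59.20·639/980.0 = 38.60 N·m; T_B = 20.60 N·m.

38.6 N·m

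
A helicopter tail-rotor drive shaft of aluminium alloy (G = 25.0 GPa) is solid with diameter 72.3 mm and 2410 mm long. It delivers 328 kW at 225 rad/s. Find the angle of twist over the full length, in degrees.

3.00°

ω = 225 rad/s, so T = P/ω = 328×10³ / 225.0 = 1458 N·m.
J = πd⁴/32 = π(0.0723)⁴/32 = 2.683×10^-6 m⁴.
θ = T·L/(G·J) = 1458 × 2.41 / (25.0×10⁹ × 2.683×10^-6) = 0.05239 rad.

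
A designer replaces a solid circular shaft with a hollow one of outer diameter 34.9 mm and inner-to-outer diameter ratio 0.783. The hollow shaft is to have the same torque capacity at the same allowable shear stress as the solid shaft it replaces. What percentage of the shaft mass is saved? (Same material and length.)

47.0 %

Equal τ_max and T ⇒ the solid shaft needs d_s³ = d_o³(1−k⁴), so d_s = 34.9·(1−0.783⁴)^(1/3) = 29.83 mm.
Area ratio A_h/A_s = d_o²(1−k²)/d_s² = (1−k²)/(1−k⁴)^(2/3) = 0.5298.
Mass saving = 1 − 0.5298 = 47.0 %.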